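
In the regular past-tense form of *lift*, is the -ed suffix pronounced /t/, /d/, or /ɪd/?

The stem *lift* ends in /t/ or /d/.
The -ed suffix is realized as /ɪd/ after /t, d/; as /t/ after other voiceless consonants; and as /d/ after other voiced sounds.
So -ed on *lift* is pronounced /ɪd/.

/ɪd/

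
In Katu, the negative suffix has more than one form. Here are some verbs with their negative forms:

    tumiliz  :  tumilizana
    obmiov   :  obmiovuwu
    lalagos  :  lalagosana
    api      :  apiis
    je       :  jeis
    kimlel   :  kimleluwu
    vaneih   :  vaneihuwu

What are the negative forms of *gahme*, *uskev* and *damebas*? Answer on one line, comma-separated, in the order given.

gahmeis, uskevuwu, damebasana

The pattern is sibilance of the final sound: -ana when the stem ends in a sibilant (*tumiliz*, *lalagos*); -uwu when the stem ends in a non-sibilant consonant (*obmiov*, *kimlel*, *vaneih*); -is when the stem ends in a vowel (*api*, *je*).
*gahme* — final sound /e/ (a vowel) → -is → *gahmeis*.
*uskev*: final sound = /v/, a non-sibilant consonant → -uwu → *uskevuwu*.
*damebas* — final sound /s/ (a sibilant) → -ana → *damebasana*.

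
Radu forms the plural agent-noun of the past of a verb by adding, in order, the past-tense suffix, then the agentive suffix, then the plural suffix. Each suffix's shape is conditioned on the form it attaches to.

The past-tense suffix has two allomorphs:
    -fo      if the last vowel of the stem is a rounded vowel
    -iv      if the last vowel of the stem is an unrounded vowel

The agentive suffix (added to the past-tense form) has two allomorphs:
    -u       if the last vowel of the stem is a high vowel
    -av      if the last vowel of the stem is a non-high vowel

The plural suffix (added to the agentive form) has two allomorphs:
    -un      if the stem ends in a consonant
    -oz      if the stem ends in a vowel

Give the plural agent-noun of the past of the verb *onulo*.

onulofoavun

Since the last vowel of *onulo* is /o/ (a rounded vowel), it takes -fo, giving *onulofo*.
The last vowel of the past-tense form *onulofo* is /o/, which is a non-high vowel, so the agentive suffix is -av, giving *onulofoav*.
The agentive form *onulofoav*: final sound = /v/, a consonant → -un → *onulofoavun*.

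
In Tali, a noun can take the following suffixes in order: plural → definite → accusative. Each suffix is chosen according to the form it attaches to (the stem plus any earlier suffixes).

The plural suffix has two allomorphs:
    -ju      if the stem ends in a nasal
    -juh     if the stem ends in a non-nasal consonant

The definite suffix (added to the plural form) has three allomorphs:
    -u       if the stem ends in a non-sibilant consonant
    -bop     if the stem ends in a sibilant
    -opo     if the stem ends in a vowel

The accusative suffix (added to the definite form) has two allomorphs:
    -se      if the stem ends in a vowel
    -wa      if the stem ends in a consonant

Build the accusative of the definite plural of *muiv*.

Since the final consonant of *muiv* is /v/ (non-nasal), it takes -juh, giving *muivjuh*.
Since the final sound of the plural form *muivjuh* is /h/ (a non-sibilant consonant), it takes -u, giving *muivjuhu*.
The definite form *muivjuhu*: final sound = /u/, a vowel → -se → *muivjuhuse*.

muivjuhuse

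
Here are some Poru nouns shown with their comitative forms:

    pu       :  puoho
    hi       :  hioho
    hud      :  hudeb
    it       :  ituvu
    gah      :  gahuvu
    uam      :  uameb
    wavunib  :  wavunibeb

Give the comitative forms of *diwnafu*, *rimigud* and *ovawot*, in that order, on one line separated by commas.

diwnafuoho, rimigudeb, ovawotuvu

The alternation tracks the final sound of the stem — -uvu when the stem ends in a voiceless consonant (*it*, *gah*); -eb when the stem ends in a voiced consonant (*hud*, *uam*, *wavunib*); -oho when the stem ends in a vowel (*pu*, *hi*).
*diwnafu* — final sound /u/ (a vowel) → -oho → *diwnafuoho*.
*rimigud* — final sound /d/ (a voiced consonant) → -eb → *rimigudeb*.
Since the final sound of *ovawot* is /t/ (a voiceless consonant), it takes -uvu, giving *ovawotuvu*.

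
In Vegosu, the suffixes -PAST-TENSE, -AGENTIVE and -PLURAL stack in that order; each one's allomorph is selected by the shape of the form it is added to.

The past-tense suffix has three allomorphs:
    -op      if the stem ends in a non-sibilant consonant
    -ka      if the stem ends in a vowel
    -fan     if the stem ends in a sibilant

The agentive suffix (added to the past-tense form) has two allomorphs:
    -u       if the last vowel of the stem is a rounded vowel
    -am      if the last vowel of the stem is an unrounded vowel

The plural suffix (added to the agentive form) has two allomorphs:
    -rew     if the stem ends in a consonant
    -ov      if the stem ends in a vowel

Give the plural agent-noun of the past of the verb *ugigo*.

The final sound of *ugigo* is /o/, which is a vowel, so the past-tense suffix is -ka, giving *ugigoka*.
The last vowel of the past-tense form *ugigoka* is /a/, which is an unrounded vowel, so the agentive suffix is -am, giving *ugigokaam*.
The agentive form *ugigokaam* — final sound /m/ (a consonant) → -rew → *ugigokaamrew*.

ugigokaamrew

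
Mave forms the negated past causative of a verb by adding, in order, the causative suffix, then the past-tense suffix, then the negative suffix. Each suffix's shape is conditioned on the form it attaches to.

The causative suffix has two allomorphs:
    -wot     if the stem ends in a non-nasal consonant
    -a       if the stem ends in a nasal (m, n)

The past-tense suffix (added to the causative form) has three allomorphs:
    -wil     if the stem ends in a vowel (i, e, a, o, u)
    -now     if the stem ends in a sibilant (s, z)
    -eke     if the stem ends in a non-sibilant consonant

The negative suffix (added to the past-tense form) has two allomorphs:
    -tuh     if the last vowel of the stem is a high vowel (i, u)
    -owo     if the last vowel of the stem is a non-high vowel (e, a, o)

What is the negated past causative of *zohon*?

zohonawiltuh

Since the final consonant of *zohon* is /n/ (a nasal), it takes -a, giving *zohona*.
The causative form *zohona* — final sound /a/ (a vowel) → -wil → *zohonawil*.
Since the last vowel of the past-tense form *zohonawil* is /i/ (a high vowel), it takes -tuh, giving *zohonawiltuh*.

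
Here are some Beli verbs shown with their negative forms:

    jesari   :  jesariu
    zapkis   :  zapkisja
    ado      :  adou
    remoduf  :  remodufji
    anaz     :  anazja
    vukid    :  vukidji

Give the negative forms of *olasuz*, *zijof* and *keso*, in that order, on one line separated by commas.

Looking at the final sound of each stem: -ja when the stem ends in a sibilant (*zapkis*, *anaz*); -ji when the stem ends in a non-sibilant consonant (*remoduf*, *vukid*); -u when the stem ends in a vowel (*jesari*, *ado*).
Since the final sound of *olasuz* is /z/ (a sibilant), it takes -ja, giving *olasuzja*.
*zijof* — final sound /f/ (a non-sibilant consonant) → -ji → *zijofji*.
Since the final sound of *keso* is /o/ (a vowel), it takes -u, giving *kesou*.

olasuzja, zijofji, kesou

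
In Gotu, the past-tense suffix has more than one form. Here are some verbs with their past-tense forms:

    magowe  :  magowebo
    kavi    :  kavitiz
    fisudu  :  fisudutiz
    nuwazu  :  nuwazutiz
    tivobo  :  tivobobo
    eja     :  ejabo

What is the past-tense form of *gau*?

gautiz

The pattern is height harmony: -tiz when the last vowel of the stem is a high vowel (*kavi*, *fisudu*, *nuwazu*); -bo when the last vowel of the stem is a non-high vowel (*magowe*, *tivobo*, *eja*).
*gau* — last vowel /u/ (a high vowel) → -tiz → *gautiz*.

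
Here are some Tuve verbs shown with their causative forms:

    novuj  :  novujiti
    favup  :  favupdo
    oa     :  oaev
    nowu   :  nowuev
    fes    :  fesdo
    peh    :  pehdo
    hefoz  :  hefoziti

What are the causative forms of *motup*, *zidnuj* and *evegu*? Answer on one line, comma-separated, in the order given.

The alternation tracks the final sound of the stem — -do when the stem ends in a voiceless consonant (*favup*, *fes*, *peh*); -iti when the stem ends in a voiced consonant (*novuj*, *hefoz*); -ev when the stem ends in a vowel (*oa*, *nowu*).
The final sound of *motup* is /p/, which is a voiceless consonant, so the suffix is -do, giving *motupdo*.
*zidnuj* — final sound /j/ (a voiced consonant) → -iti → *zidnujiti*.
*evegu* — final sound /u/ (a vowel) → -ev → *eveguev*.

motupdo, zidnujiti, eveguev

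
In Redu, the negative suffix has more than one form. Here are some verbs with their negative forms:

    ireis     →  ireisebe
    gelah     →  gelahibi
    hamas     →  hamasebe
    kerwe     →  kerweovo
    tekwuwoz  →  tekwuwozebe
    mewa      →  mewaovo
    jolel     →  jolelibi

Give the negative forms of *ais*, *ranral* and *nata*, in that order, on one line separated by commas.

aisebe, ranralibi, nataovo

The suffix is conditioned by the final sound: -ebe when the stem ends in a sibilant (*ireis*, *hamas*, *tekwuwoz*); -ibi when the stem ends in a non-sibilant consonant (*gelah*, *jolel*); -ovo when the stem ends in a vowel (*kerwe*, *mewa*).
*ais* — final sound /s/ (a sibilant) → -ebe → *aisebe*.
*ranral* — final sound /l/ (a non-sibilant consonant) → -ibi → *ranralibi*.
The final sound of *nata* is /a/, which is a vowel, so the suffix is -ovo, giving *nataovo*.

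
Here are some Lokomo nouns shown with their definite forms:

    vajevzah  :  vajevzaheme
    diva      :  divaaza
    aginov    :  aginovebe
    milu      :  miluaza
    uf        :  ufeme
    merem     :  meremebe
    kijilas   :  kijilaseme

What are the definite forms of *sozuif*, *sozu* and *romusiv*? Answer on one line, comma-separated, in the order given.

The alternation tracks the final sound of the stem — -eme when the stem ends in a voiceless consonant (*vajevzah*, *uf*, *kijilas*); -ebe when the stem ends in a voiced consonant (*aginov*, *merem*); -aza when the stem ends in a vowel (*diva*, *milu*).
*sozuif* — final sound /f/ (a voiceless consonant) → -eme → *sozuifeme*.
Since the final sound of *sozu* is /u/ (a vowel), it takes -aza, giving *sozuaza*.
*romusiv* — final sound /v/ (a voiced consonant) → -ebe → *romusivebe*.

sozuifeme, sozuaza, romusivebe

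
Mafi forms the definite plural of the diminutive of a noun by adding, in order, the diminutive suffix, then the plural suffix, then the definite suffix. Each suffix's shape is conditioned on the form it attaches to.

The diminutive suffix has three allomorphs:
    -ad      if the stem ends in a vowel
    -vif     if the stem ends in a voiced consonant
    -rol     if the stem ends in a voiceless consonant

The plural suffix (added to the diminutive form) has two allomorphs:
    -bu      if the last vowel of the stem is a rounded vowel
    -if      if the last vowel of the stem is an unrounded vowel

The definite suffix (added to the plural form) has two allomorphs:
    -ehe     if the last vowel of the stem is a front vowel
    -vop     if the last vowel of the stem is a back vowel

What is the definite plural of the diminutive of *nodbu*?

nodbuadifehe

*nodbu*: final sound = /u/, a vowel → -ad → *nodbuad*.
The diminutive form *nodbuad* — last vowel /a/ (an unrounded vowel) → -if → *nodbuadif*.
The plural form *nodbuadif*: last vowel = /i/, a front vowel → -ehe → *nodbuadifehe*.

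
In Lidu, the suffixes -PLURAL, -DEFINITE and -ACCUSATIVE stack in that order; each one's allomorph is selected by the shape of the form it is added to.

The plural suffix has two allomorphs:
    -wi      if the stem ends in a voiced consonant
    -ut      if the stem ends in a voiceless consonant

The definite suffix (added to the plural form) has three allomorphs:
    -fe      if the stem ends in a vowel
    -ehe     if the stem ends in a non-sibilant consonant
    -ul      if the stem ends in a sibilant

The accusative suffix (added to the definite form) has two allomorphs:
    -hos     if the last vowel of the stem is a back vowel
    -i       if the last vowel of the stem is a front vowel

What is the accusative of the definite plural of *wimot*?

*wimot*: final consonant = /t/, voiceless → -ut → *wimotut*.
Since the final sound of the plural form *wimotut* is /t/ (a non-sibilant consonant), it takes -ehe, giving *wimotutehe*.
The definite form *wimotutehe*: last vowel = /e/, a front vowel → -i → *wimotutehei*.

wimotutehei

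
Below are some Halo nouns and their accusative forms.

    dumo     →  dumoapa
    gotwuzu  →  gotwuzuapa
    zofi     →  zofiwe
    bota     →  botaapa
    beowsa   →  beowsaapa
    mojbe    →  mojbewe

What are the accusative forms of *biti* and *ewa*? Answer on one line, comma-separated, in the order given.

bitiwe, ewaapa

Looking at the last vowel of each stem: -we when the last vowel of the stem is a front vowel (*zofi*, *mojbe*); -apa when the last vowel of the stem is a back vowel (*dumo*, *gotwuzu*, *bota*, *beowsa*).
*biti* — last vowel /i/ (a front vowel) → -we → *bitiwe*.
Since the last vowel of *ewa* is /a/ (a back vowel), it takes -apa, giving *ewaapa*.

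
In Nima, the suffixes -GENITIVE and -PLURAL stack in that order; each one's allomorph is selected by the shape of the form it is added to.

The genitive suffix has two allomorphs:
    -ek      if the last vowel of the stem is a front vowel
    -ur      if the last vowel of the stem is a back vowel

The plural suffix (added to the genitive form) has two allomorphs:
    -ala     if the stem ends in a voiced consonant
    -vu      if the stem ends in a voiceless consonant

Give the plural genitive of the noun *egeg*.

*egeg* — last vowel /e/ (a front vowel) → -ek → *egegek*.
The genitive form *egegek* — final consonant /k/ (voiceless) → -vu → *egegekvu*.

egegekvu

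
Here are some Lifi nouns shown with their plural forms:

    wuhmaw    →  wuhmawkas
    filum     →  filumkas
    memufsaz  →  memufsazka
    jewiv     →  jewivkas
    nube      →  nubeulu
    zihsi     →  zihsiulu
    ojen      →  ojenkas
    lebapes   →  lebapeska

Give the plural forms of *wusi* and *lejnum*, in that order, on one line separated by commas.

The alternation tracks the final sound of the stem — -ka when the stem ends in a sibilant (*memufsaz*, *lebapes*); -kas when the stem ends in a non-sibilant consonant (*wuhmaw*, *filum*, *jewiv*, *ojen*); -ulu when the stem ends in a vowel (*nube*, *zihsi*).
*wusi*: final sound = /i/, a vowel → -ulu → *wusiulu*.
*lejnum*: final sound = /m/, a non-sibilant consonant → -kas → *lejnumkas*.

wusiulu, lejnumkas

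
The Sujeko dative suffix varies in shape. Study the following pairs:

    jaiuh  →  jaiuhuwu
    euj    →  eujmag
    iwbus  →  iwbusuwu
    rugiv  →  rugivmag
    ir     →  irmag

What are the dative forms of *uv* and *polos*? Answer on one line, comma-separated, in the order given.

The alternation tracks the final consonant of the stem — -uwu when the stem ends in a voiceless consonant (*jaiuh*, *iwbus*); -mag when the stem ends in a voiced consonant (*euj*, *rugiv*, *ir*).
Since the final consonant of *uv* is /v/ (voiced), it takes -mag, giving *uvmag*.
The final consonant of *polos* is /s/, which is voiceless, so the suffix is -uwu, giving *polosuwu*.

uvmag, polosuwu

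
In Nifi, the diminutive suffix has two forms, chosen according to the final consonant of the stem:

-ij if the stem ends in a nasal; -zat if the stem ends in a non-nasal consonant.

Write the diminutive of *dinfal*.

*dinfal*: final consonant = /l/, non-nasal → -zat → *dinfalzat*.

dinfalzat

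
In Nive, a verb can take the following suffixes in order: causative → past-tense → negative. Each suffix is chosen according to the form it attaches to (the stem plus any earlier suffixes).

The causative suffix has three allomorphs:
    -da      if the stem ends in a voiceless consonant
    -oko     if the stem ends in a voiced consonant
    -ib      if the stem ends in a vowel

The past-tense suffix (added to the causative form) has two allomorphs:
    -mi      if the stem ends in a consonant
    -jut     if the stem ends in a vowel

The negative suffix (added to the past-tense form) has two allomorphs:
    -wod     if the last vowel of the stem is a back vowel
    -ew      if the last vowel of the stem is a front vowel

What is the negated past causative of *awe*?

The final sound of *awe* is /e/, which is a vowel, so the causative suffix is -ib, giving *aweib*.
The final sound of the causative form *aweib* is /b/, which is a consonant, so the past-tense suffix is -mi, giving *aweibmi*.
The last vowel of the past-tense form *aweibmi* is /i/, which is a front vowel, so the negative suffix is -ew, giving *aweibmiew*.

aweibmiew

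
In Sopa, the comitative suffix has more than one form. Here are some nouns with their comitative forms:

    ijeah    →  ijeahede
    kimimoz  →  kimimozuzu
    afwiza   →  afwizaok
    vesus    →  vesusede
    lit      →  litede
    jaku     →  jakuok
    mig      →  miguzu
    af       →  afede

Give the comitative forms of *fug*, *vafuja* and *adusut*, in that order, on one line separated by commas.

Looking at the final sound of each stem: -ede when the stem ends in a voiceless consonant (*ijeah*, *vesus*, *lit*, *af*); -uzu when the stem ends in a voiced consonant (*kimimoz*, *mig*); -ok when the stem ends in a vowel (*afwiza*, *jaku*).
The final sound of *fug* is /g/, which is a voiced consonant, so the suffix is -uzu, giving *fuguzu*.
*vafuja* — final sound /a/ (a vowel) → -ok → *vafujaok*.
*adusut* — final sound /t/ (a voiceless consonant) → -ede → *adusutede*.

fuguzu, vafujaok, adusutede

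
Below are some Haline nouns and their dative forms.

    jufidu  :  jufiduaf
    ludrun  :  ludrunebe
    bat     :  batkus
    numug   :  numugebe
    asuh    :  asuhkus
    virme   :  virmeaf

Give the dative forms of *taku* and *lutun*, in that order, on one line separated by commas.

The pattern is voicing of the final sound: -kus when the stem ends in a voiceless consonant (*bat*, *asuh*); -ebe when the stem ends in a voiced consonant (*ludrun*, *numug*); -af when the stem ends in a vowel (*jufidu*, *virme*).
The final sound of *taku* is /u/, which is a vowel, so the suffix is -af, giving *takuaf*.
*lutun* — final sound /n/ (a voiced consonant) → -ebe → *lutunebe*.

takuaf, lutunebe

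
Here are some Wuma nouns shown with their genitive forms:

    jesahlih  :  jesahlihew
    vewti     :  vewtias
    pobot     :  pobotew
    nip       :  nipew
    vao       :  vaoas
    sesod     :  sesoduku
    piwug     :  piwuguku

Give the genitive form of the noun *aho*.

The pattern is voicing of the final sound: -ew when the stem ends in a voiceless consonant (*jesahlih*, *pobot*, *nip*); -uku when the stem ends in a voiced consonant (*sesod*, *piwug*); -as when the stem ends in a vowel (*vewti*, *vao*).
Since the final sound of *aho* is /o/ (a vowel), it takes -as, giving *ahoas*.

ahoas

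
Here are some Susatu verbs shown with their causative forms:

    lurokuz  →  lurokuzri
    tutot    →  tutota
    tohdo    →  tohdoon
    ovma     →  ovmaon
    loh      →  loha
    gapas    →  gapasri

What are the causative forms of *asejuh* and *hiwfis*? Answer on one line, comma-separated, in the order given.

asejuha, hiwfisri

The suffix is conditioned by the final sound: -ri when the stem ends in a sibilant (*lurokuz*, *gapas*); -a when the stem ends in a non-sibilant consonant (*tutot*, *loh*); -on when the stem ends in a vowel (*tohdo*, *ovma*).
Since the final sound of *asejuh* is /h/ (a non-sibilant consonant), it takes -a, giving *asejuha*.
The final sound of *hiwfis* is /s/, which is a sibilant, so the suffix is -ri, giving *hiwfisri*.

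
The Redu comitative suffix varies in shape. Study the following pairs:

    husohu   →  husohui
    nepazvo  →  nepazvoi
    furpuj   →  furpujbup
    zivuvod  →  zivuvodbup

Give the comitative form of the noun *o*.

oi

The pattern is consonant vs. vowel: -bup when the stem ends in a consonant (*furpuj*, *zivuvod*); -i when the stem ends in a vowel (*husohu*, *nepazvo*).
*o*: final sound = /o/, a vowel → -i → *oi*.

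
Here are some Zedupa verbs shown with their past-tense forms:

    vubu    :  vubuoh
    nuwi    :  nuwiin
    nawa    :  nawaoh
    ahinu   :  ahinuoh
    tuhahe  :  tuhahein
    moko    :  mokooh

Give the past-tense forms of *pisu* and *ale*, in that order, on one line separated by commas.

pisuoh, alein

The alternation tracks the last vowel of the stem — -in when the last vowel of the stem is a front vowel (*nuwi*, *tuhahe*); -oh when the last vowel of the stem is a back vowel (*vubu*, *nawa*, *ahinu*, *moko*).
*pisu*: last vowel = /u/, a back vowel → -oh → *pisuoh*.
*ale* — last vowel /e/ (a front vowel) → -in → *alein*.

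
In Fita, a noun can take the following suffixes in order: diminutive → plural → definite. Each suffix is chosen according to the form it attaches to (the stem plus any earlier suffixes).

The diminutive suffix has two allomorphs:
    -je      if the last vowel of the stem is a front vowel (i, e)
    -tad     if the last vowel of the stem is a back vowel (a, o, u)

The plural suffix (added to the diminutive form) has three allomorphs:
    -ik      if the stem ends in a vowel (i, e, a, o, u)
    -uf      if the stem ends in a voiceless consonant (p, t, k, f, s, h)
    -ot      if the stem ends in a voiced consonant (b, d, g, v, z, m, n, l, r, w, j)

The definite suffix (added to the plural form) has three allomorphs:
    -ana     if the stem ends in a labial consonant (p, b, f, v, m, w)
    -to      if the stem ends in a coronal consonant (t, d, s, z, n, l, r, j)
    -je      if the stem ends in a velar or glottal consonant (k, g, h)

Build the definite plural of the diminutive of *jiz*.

*jiz*: last vowel = /i/, a front vowel → -je → *jizje*.
The final sound of the diminutive form *jizje* is /e/, which is a vowel, so the plural suffix is -ik, giving *jizjeik*.
The plural form *jizjeik* — final consonant /k/ (velar/glottal) → -je → *jizjeikje*.

jizjeikje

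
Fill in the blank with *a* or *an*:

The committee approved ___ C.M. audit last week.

a

The indefinite article is chosen by the initial *sound* of the following word, not its spelling.
The initialism *C.M.* is read letter by letter; the first letter, C, is pronounced /siː/, which begins with a consonant sound.
So the article is *a*: The committee approved a C.M. audit last week.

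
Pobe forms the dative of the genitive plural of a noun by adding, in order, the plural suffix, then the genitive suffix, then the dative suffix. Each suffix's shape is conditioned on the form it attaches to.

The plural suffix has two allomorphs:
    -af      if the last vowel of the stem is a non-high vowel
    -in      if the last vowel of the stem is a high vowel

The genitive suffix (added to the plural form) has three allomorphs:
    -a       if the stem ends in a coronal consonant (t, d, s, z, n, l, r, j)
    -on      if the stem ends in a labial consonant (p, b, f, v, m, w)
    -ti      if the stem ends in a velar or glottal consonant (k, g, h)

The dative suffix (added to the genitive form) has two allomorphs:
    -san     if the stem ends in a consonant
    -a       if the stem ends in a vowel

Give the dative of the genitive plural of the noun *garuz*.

garuzinaa

*garuz* — last vowel /u/ (a high vowel) → -in → *garuzin*.
The plural form *garuzin*: final consonant = /n/, coronal → -a → *garuzina*.
The genitive form *garuzina*: final sound = /a/, a vowel → -a → *garuzinaa*.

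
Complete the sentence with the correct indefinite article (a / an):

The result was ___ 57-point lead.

a

The indefinite article is chosen by the initial *sound* of the following word, not its spelling.
The number *57* is spoken "fifty-…", beginning with /ˈfɪfti/ — a consonant sound.
So the article is *a*: The result was a 57-point lead.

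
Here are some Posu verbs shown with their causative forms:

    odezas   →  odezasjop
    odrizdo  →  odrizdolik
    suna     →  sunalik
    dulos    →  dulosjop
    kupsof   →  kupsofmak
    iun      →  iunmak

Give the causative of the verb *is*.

The pattern is sibilance of the final sound: -jop when the stem ends in a sibilant (*odezas*, *dulos*); -mak when the stem ends in a non-sibilant consonant (*kupsof*, *iun*); -lik when the stem ends in a vowel (*odrizdo*, *suna*).
Since the final sound of *is* is /s/ (a sibilant), it takes -jop, giving *isjop*.

isjop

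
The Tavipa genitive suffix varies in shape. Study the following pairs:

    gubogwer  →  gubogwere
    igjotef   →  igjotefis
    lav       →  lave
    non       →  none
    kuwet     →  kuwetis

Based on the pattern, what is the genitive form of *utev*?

uteve

The suffix is conditioned by the final consonant: -is when the stem ends in a voiceless consonant (*igjotef*, *kuwet*); -e when the stem ends in a voiced consonant (*gubogwer*, *lav*, *non*).
The final consonant of *utev* is /v/, which is voiced, so the suffix is -e, giving *uteve*.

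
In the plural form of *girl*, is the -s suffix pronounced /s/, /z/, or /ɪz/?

The stem *girl* ends in a voiced non-sibilant sound.
The plural suffix surfaces as /ɪz/ after sibilants, /s/ after other voiceless consonants, and /z/ after other voiced sounds.
So the plural -s on *girl* is pronounced /z/.

/z/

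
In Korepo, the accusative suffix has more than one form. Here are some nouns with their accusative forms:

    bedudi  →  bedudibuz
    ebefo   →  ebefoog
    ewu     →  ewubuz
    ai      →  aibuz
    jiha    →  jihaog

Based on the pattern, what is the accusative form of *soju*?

The suffix is conditioned by the last vowel: -buz when the last vowel of the stem is a high vowel (*bedudi*, *ewu*, *ai*); -og when the last vowel of the stem is a non-high vowel (*ebefo*, *jiha*).
The last vowel of *soju* is /u/, which is a high vowel, so the suffix is -buz, giving *sojubuz*.

sojubuz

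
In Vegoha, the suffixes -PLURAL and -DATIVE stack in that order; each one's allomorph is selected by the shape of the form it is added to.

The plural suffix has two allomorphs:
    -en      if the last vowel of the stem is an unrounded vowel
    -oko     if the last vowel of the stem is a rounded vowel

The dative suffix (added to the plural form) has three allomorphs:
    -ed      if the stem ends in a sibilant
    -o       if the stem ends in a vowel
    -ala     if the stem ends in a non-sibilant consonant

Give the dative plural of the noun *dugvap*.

The last vowel of *dugvap* is /a/, which is an unrounded vowel, so the plural suffix is -en, giving *dugvapen*.
Since the final sound of the plural form *dugvapen* is /n/ (a non-sibilant consonant), it takes -ala, giving *dugvapenala*.

dugvapenala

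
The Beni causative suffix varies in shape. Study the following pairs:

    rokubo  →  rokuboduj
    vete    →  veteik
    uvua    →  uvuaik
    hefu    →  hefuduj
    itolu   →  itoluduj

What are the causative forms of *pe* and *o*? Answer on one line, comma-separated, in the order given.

The suffix is conditioned by the last vowel: -duj when the last vowel of the stem is a rounded vowel (*rokubo*, *hefu*, *itolu*); -ik when the last vowel of the stem is an unrounded vowel (*vete*, *uvua*).
*pe* — last vowel /e/ (an unrounded vowel) → -ik → *peik*.
*o*: last vowel = /o/, a rounded vowel → -duj → *oduj*.

peik, oduj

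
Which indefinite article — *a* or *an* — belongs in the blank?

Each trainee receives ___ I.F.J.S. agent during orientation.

an

The indefinite article is chosen by the initial *sound* of the following word, not its spelling.
The initialism *I.F.J.S.* is read letter by letter; the first letter, I, is pronounced /aɪ/, which begins with a vowel sound.
So the article is *an*: Each trainee receives an I.F.J.S. agent during orientation.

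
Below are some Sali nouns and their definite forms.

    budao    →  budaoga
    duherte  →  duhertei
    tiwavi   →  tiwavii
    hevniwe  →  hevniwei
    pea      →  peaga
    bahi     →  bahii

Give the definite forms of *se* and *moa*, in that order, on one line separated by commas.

sei, moaga

The alternation tracks the last vowel of the stem — -i when the last vowel of the stem is a front vowel (*duherte*, *tiwavi*, *hevniwe*, *bahi*); -ga when the last vowel of the stem is a back vowel (*budao*, *pea*).
*se* — last vowel /e/ (a front vowel) → -i → *sei*.
*moa* — last vowel /a/ (a back vowel) → -ga → *moaga*.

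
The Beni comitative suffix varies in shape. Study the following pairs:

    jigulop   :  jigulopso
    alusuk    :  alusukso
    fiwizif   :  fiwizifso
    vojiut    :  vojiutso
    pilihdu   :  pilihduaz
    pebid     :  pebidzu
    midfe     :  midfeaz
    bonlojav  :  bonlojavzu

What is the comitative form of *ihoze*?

ihozeaz

The suffix is conditioned by the final sound: -so when the stem ends in a voiceless consonant (*jigulop*, *alusuk*, *fiwizif*, *vojiut*); -zu when the stem ends in a voiced consonant (*pebid*, *bonlojav*); -az when the stem ends in a vowel (*pilihdu*, *midfe*).
*ihoze*: final sound = /e/, a vowel → -az → *ihozeaz*.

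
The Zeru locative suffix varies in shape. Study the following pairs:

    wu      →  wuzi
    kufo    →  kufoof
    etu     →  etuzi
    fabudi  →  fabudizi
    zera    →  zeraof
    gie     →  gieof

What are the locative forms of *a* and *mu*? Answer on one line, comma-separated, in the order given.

The suffix is conditioned by the last vowel: -zi when the last vowel of the stem is a high vowel (*wu*, *etu*, *fabudi*); -of when the last vowel of the stem is a non-high vowel (*kufo*, *zera*, *gie*).
*a* — last vowel /a/ (a non-high vowel) → -of → *aof*.
*mu* — last vowel /u/ (a high vowel) → -zi → *muzi*.

aof, muzi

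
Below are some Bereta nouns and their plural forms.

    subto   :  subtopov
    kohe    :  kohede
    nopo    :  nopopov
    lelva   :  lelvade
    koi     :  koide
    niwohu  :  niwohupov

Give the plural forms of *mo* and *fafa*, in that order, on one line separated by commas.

The alternation tracks the last vowel of the stem — -pov when the last vowel of the stem is a rounded vowel (*subto*, *nopo*, *niwohu*); -de when the last vowel of the stem is an unrounded vowel (*kohe*, *lelva*, *koi*).
The last vowel of *mo* is /o/, which is a rounded vowel, so the suffix is -pov, giving *mopov*.
*fafa* — last vowel /a/ (an unrounded vowel) → -de → *fafade*.

mopov, fafade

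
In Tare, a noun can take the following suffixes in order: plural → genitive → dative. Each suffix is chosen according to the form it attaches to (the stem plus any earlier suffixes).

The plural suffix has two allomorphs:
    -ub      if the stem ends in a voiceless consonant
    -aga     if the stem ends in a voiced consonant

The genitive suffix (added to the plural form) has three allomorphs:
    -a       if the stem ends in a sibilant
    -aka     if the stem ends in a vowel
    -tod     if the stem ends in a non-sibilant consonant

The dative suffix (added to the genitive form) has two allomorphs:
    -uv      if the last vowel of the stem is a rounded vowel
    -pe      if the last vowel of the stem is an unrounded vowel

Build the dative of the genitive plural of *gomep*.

gomepubtoduv

The final consonant of *gomep* is /p/, which is voiceless, so the plural suffix is -ub, giving *gomepub*.
The final sound of the plural form *gomepub* is /b/, which is a non-sibilant consonant, so the genitive suffix is -tod, giving *gomepubtod*.
Since the last vowel of the genitive form *gomepubtod* is /o/ (a rounded vowel), it takes -uv, giving *gomepubtoduv*.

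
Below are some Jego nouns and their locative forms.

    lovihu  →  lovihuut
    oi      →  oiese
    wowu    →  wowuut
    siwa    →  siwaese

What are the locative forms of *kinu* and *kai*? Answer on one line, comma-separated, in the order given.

kinuut, kaiese

The suffix is conditioned by the last vowel: -ut when the last vowel of the stem is a rounded vowel (*lovihu*, *wowu*); -ese when the last vowel of the stem is an unrounded vowel (*oi*, *siwa*).
*kinu* — last vowel /u/ (a rounded vowel) → -ut → *kinuut*.
*kai*: last vowel = /i/, an unrounded vowel → -ese → *kaiese*.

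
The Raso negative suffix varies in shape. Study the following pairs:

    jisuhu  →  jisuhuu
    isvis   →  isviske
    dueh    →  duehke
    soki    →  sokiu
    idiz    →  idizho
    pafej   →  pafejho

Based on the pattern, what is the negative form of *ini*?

iniu

The alternation tracks the final sound of the stem — -ke when the stem ends in a voiceless consonant (*isvis*, *dueh*); -ho when the stem ends in a voiced consonant (*idiz*, *pafej*); -u when the stem ends in a vowel (*jisuhu*, *soki*).
The final sound of *ini* is /i/, which is a vowel, so the suffix is -u, giving *iniu*.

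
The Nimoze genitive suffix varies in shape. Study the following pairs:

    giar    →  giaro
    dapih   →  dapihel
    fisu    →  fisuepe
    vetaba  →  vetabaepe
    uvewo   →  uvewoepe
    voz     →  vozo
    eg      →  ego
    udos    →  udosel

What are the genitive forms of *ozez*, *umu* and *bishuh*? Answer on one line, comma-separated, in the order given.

ozezo, umuepe, bishuhel

The pattern is voicing of the final sound: -el when the stem ends in a voiceless consonant (*dapih*, *udos*); -o when the stem ends in a voiced consonant (*giar*, *voz*, *eg*); -epe when the stem ends in a vowel (*fisu*, *vetaba*, *uvewo*).
*ozez* — final sound /z/ (a voiced consonant) → -o → *ozezo*.
The final sound of *umu* is /u/, which is a vowel, so the suffix is -epe, giving *umuepe*.
The final sound of *bishuh* is /h/, which is a voiceless consonant, so the suffix is -el, giving *bishuhel*.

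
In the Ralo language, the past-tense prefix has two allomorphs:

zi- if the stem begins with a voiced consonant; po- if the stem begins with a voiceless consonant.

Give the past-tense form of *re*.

*re*: first consonant = /r/, voiced → zi- → *zire*.

zire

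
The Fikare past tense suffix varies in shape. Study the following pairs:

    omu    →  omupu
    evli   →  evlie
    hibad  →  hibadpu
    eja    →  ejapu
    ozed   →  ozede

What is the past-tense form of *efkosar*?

efkosarpu

The pattern is front/back vowel harmony: -e when the last vowel of the stem is a front vowel (*evli*, *ozed*); -pu when the last vowel of the stem is a back vowel (*omu*, *hibad*, *eja*).
*efkosar* — last vowel /a/ (a back vowel) → -pu → *efkosarpu*.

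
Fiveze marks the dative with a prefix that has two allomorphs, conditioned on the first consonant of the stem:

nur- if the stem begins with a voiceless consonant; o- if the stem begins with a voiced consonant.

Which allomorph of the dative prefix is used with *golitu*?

*golitu* — first consonant /g/ (voiced) → o-.

o-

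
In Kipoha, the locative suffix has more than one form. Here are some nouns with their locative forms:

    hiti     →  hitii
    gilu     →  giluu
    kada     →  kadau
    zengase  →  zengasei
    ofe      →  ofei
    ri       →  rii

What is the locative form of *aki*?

akii

Looking at the last vowel of each stem: -i when the last vowel of the stem is a front vowel (*hiti*, *zengase*, *ofe*, *ri*); -u when the last vowel of the stem is a back vowel (*gilu*, *kada*).
The last vowel of *aki* is /i/, which is a front vowel, so the suffix is -i, giving *akii*.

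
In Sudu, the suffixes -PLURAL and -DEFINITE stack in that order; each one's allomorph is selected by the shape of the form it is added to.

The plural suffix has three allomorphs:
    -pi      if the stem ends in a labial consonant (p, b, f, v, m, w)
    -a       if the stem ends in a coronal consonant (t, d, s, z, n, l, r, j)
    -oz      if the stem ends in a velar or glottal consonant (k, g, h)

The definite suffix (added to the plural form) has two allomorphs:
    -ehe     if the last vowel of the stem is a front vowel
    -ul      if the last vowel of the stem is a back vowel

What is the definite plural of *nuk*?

*nuk* — final consonant /k/ (velar/glottal) → -oz → *nukoz*.
The plural form *nukoz*: last vowel = /o/, a back vowel → -ul → *nukozul*.

nukozul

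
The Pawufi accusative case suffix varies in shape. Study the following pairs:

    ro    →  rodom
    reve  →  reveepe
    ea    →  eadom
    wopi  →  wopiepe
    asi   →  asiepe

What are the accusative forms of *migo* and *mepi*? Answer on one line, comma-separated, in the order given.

migodom, mepiepe

The suffix is conditioned by the last vowel: -epe when the last vowel of the stem is a front vowel (*reve*, *wopi*, *asi*); -dom when the last vowel of the stem is a back vowel (*ro*, *ea*).
*migo*: last vowel = /o/, a back vowel → -dom → *migodom*.
*mepi* — last vowel /i/ (a front vowel) → -epe → *mepiepe*.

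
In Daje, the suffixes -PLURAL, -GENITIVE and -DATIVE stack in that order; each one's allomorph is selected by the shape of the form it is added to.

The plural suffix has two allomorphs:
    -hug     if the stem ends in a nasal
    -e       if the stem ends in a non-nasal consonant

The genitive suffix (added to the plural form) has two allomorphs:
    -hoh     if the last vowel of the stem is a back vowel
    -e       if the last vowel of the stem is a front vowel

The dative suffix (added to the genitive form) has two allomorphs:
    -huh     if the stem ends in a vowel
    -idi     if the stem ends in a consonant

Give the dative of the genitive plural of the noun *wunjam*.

Since the final consonant of *wunjam* is /m/ (a nasal), it takes -hug, giving *wunjamhug*.
The last vowel of the plural form *wunjamhug* is /u/, which is a back vowel, so the genitive suffix is -hoh, giving *wunjamhughoh*.
The genitive form *wunjamhughoh* — final sound /h/ (a consonant) → -idi → *wunjamhughohidi*.

wunjamhughohidi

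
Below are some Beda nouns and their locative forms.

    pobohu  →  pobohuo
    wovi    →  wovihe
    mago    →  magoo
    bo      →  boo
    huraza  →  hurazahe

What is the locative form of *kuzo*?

Looking at the last vowel of each stem: -o when the last vowel of the stem is a rounded vowel (*pobohu*, *mago*, *bo*); -he when the last vowel of the stem is an unrounded vowel (*wovi*, *huraza*).
The last vowel of *kuzo* is /o/, which is a rounded vowel, so the suffix is -o, giving *kuzoo*.

kuzoo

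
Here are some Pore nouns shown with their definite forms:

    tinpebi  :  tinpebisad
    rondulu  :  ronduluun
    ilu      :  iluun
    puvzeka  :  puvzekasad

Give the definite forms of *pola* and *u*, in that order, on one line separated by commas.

polasad, uun

The suffix is conditioned by the last vowel: -un when the last vowel of the stem is a rounded vowel (*rondulu*, *ilu*); -sad when the last vowel of the stem is an unrounded vowel (*tinpebi*, *puvzeka*).
*pola*: last vowel = /a/, an unrounded vowel → -sad → *polasad*.
*u*: last vowel = /u/, a rounded vowel → -un → *uun*.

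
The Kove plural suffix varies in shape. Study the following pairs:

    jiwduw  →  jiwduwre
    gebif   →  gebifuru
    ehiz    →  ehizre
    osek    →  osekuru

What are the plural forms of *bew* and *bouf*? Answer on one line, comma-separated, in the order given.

bewre, boufuru

The suffix is conditioned by the final consonant: -uru when the stem ends in a voiceless consonant (*gebif*, *osek*); -re when the stem ends in a voiced consonant (*jiwduw*, *ehiz*).
*bew* — final consonant /w/ (voiced) → -re → *bewre*.
The final consonant of *bouf* is /f/, which is voiceless, so the suffix is -uru, giving *boufuru*.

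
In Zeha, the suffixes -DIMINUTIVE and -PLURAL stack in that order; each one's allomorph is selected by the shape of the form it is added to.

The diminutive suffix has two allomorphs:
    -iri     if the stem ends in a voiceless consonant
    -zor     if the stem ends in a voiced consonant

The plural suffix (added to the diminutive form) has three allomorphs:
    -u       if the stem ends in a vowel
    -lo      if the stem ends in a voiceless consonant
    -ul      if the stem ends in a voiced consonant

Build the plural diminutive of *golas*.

The final consonant of *golas* is /s/, which is voiceless, so the diminutive suffix is -iri, giving *golasiri*.
The final sound of the diminutive form *golasiri* is /i/, which is a vowel, so the plural suffix is -u, giving *golasiriu*.

golasiriu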